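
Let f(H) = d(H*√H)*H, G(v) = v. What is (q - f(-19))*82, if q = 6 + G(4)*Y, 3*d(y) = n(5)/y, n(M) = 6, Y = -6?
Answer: -1476 + 164*I*√19/19 ≈ -1476.0 + 37.624*I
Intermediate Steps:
d(y) = 2/y (d(y) = (6/y)/3 = 2/y)
q = -18 (q = 6 + 4*(-6) = 6 - 24 = -18)
f(H) = 2/√H (f(H) = (2/((H*√H)))*H = (2/(H^(3/2)))*H = (2/H^(3/2))*H = 2/√H)
(q - f(-19))*82 = (-18 - 2/√(-19))*82 = (-18 - 2*(-I*√19/19))*82 = (-18 - (-2)*I*√19/19)*82 = (-18 + 2*I*√19/19)*82 = -1476 + 164*I*√19/19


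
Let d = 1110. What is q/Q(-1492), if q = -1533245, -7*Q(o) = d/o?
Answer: -1601321078/111 ≈ -1.4426e+7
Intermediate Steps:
Q(o) = -1110/(7*o)
q/Q(-1492) = -1533245/((-1110/7/(-1492))) = -1533245/((-1110/7*(-1/1492))) = -1533245/555/5222 = -1533245*5222/555 = -1601321078/111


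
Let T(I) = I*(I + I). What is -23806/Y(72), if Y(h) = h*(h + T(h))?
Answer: -11903/375840 ≈ -0.031670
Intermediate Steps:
T(I) = 2*I**2 (T(I) = I*(2*I) = 2*I**2)
Y(h) = h*(h + 2*h**2)
-23806/Y(72) = -23806*1/(5184*(1 + 2*72)) = -23806*1/(5184*(1 + 144)) = -23806/(5184*145) = -23806/751680 = -23806*1/751680 = -11903/375840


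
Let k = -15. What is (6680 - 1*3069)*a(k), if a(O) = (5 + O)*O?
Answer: 541650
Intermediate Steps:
a(O) = O*(5 + O)
(6680 - 1*3069)*a(k) = (6680 - 1*3069)*(-15*(5 - 15)) = (6680 - 3069)*(-15*(-10)) = 3611*150 = 541650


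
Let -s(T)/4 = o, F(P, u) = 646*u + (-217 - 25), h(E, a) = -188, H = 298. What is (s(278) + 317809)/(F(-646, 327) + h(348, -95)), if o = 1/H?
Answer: 47353539/31410988 ≈ 1.5075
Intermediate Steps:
F(P, u) = -242 + 646*u (F(P, u) = 646*u - 242 = -242 + 646*u)
o = 1/298 ≈ 0.0033557
s(T) = -2/149 (s(T) = -4*1/298 = -2/149)
(s(278) + 317809)/(F(-646, 327) + h(348, -95)) = (-2/149 + 317809)/((-242 + 646*327) - 188) = 47353539/(149*((-242 + 211242) - 188)) = 47353539/(149*(211000 - 188)) = (47353539/149)/210812 = (47353539/149)*(1/210812) = 47353539/31410988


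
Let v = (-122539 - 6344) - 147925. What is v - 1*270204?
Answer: -547012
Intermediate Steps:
v = -276808 (v = -128883 - 147925 = -276808)
v - 1*270204 = -276808 - 1*270204 = -276808 - 270204 = -547012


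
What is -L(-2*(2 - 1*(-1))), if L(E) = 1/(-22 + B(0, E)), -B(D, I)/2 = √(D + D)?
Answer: 1/22 ≈ 0.045455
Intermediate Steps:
B(D, I) = -2*√2*√D (B(D, I) = -2*√(D + D) = -2*√2*√D)
L(E) = -1/22 (L(E) = 1/(-22 - 2*√2*√0) = 1/(-22 - 2*√2*0) = 1/(-22 + 0) = 1/(-22) = -1/22)
-L(-2*(2 - 1*(-1))) = -1*(-1/22) = 1/22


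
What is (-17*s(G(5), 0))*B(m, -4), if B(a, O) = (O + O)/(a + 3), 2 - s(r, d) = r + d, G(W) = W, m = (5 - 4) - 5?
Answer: 408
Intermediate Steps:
m = -4 (m = 1 - 5 = -4)
s(r, d) = 2 - d - r (s(r, d) = 2 - (r + d) = 2 - (d + r) = 2 + (-d - r) = 2 - d - r)
B(a, O) = 2*O/(3 + a) (B(a, O) = (2*O)/(3 + a) = 2*O/(3 + a))
(-17*s(G(5), 0))*B(m, -4) = (-17*(2 - 1*0 - 1*5))*(2*(-4)/(3 - 4)) = (-17*(2 + 0 - 5))*(2*(-4)/(-1)) = (-17*(-3))*(2*(-4)*(-1)) = 51*8 = 408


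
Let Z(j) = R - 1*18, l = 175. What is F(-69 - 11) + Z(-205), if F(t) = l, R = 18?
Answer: 175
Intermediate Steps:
F(t) = 175
Z(j) = 0 (Z(j) = 18 - 1*18 = 18 - 18 = 0)
F(-69 - 11) + Z(-205) = 175 + 0 = 175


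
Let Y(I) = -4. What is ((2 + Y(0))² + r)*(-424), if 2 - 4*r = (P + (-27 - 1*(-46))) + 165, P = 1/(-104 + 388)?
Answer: 2498685/142 ≈ 17596.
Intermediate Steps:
P = 1/284 ≈ 0.0035211
r = -51689/1136 (r = ½ - ((1/284 + (-27 - 1*(-46))) + 165)/4 = ½ - ((1/284 + (-27 + 46)) + 165)/4 = ½ - ((1/284 + 19) + 165)/4 = ½ - (5397/284 + 165)/4 = ½ - ¼*52257/284 = ½ - 52257/1136 = -51689/1136 ≈ -45.501)
((2 + Y(0))² + r)*(-424) = ((2 - 4)² - 51689/1136)*(-424) = ((-2)² - 51689/1136)*(-424) = (4 - 51689/1136)*(-424) = -47145/1136*(-424) = 2498685/142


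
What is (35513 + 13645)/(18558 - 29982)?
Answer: -8193/1904 ≈ -4.3030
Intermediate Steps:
(35513 + 13645)/(18558 - 29982) = 49158/(-11424) = 49158*(-1/11424) = -8193/1904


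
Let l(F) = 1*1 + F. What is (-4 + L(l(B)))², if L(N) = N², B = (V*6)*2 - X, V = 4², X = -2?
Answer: 1445596441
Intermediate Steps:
V = 16
B = 194 (B = (16*6)*2 - 1*(-2) = 96*2 + 2 = 192 + 2 = 194)
l(F) = 1 + F
(-4 + L(l(B)))² = (-4 + (1 + 194)²)² = (-4 + 195²)² = (-4 + 38025)² = 38021² = 1445596441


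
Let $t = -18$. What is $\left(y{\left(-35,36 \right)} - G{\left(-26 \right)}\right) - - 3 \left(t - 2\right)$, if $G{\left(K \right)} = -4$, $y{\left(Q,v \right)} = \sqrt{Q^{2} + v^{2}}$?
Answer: $-56 + \sqrt{2521} \approx -5.7904$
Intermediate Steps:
$\left(y{\left(-35,36 \right)} - G{\left(-26 \right)}\right) - - 3 \left(t - 2\right) = \left(\sqrt{\left(-35\right)^{2} + 36^{2}} - -4\right) - - 3 \left(-18 - 2\right) = \left(\sqrt{1225 + 1296} + 4\right) - \left(-3\right) \left(-20\right) = \left(\sqrt{2521} + 4\right) - 60 = \left(4 + \sqrt{2521}\right) - 60 = -56 + \sqrt{2521}$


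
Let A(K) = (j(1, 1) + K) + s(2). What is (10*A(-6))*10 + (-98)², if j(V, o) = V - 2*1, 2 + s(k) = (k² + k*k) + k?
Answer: 9704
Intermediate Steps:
s(k) = -2 + k + 2*k² (s(k) = -2 + ((k² + k*k) + k) = -2 + ((k² + k²) + k) = -2 + (2*k² + k) = -2 + (k + 2*k²) = -2 + k + 2*k²)
j(V, o) = -2 + V (j(V, o) = V - 2 = -2 + V)
A(K) = 7 + K (A(K) = ((-2 + 1) + K) + (-2 + 2 + 2*2²) = (-1 + K) + (-2 + 2 + 2*4) = (-1 + K) + (-2 + 2 + 8) = (-1 + K) + 8 = 7 + K)
(10*A(-6))*10 + (-98)² = (10*(7 - 6))*10 + (-98)² = (10*1)*10 + 9604 = 10*10 + 9604 = 100 + 9604 = 9704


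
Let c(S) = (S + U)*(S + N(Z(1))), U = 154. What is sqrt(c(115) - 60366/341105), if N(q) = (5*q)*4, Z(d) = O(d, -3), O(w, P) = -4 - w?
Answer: sqrt(469462234691445)/341105 ≈ 63.520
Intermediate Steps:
Z(d) = -4 - d
N(q) = 20*q
c(S) = (-100 + S)*(154 + S) (c(S) = (S + 154)*(S + 20*(-4 - 1*1)) = (154 + S)*(S + 20*(-4 - 1)) = (154 + S)*(S + 20*(-5)) = (154 + S)*(S - 100) = (154 + S)*(-100 + S) = (-100 + S)*(154 + S))
sqrt(c(115) - 60366/341105) = sqrt((-15400 + 115**2 + 54*115) - 60366/341105) = sqrt((-15400 + 13225 + 6210) - 60366*1/341105) = sqrt(4035 - 60366/341105) = sqrt(1376298309/341105) = sqrt(469462234691445)/341105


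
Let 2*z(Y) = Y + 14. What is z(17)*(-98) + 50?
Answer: -1469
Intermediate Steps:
z(Y) = 7 + Y/2 (z(Y) = (Y + 14)/2 = (14 + Y)/2 = 7 + Y/2)
z(17)*(-98) + 50 = (7 + (½)*17)*(-98) + 50 = (7 + 17/2)*(-98) + 50 = (31/2)*(-98) + 50 = -1519 + 50 = -1469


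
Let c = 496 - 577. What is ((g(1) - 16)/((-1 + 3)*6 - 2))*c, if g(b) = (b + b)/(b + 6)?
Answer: 891/7 ≈ 127.29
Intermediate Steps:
c = -81
g(b) = 2*b/(6 + b) (g(b) = (2*b)/(6 + b) = 2*b/(6 + b))
((g(1) - 16)/((-1 + 3)*6 - 2))*c = ((2*1/(6 + 1) - 16)/((-1 + 3)*6 - 2))*(-81) = ((2*1/7 - 16)/(2*6 - 2))*(-81) = ((2*1*(⅐) - 16)/(12 - 2))*(-81) = ((2/7 - 16)/10)*(-81) = -110/7*⅒*(-81) = -11/7*(-81) = 891/7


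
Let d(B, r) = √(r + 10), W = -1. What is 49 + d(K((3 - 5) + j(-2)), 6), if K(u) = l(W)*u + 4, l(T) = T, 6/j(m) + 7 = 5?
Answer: 53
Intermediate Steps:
j(m) = -3 (j(m) = 6/(-7 + 5) = 6/(-2) = 6*(-½) = -3)
K(u) = 4 - u (K(u) = -u + 4 = 4 - u)
d(B, r) = √(10 + r)
49 + d(K((3 - 5) + j(-2)), 6) = 49 + √(10 + 6) = 49 + √16 = 49 + 4 = 53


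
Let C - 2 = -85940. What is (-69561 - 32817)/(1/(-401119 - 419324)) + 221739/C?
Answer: 2406129749129371/28646 ≈ 8.3995e+10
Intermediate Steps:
C = -85938 (C = 2 - 85940 = -85938)
(-69561 - 32817)/(1/(-401119 - 419324)) + 221739/C = (-69561 - 32817)/(1/(-401119 - 419324)) + 221739/(-85938) = -102378/(1/(-820443)) + 221739*(-1/85938) = -102378/(-1/820443) - 73913/28646 = -102378*(-820443) - 73913/28646 = 83995313454 - 73913/28646 = 2406129749129371/28646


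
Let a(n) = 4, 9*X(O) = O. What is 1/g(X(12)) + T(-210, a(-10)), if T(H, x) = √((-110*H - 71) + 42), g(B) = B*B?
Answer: 9/16 + √23071 ≈ 152.45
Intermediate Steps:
X(O) = O/9
g(B) = B²
T(H, x) = √(-29 - 110*H) (T(H, x) = √((-71 - 110*H) + 42) = √(-29 - 110*H))
1/g(X(12)) + T(-210, a(-10)) = 1/(((⅑)*12)²) + √(-29 - 110*(-210)) = 1/((4/3)²) + √(-29 + 23100) = 1/(16/9) + √23071 = 9/16 + √23071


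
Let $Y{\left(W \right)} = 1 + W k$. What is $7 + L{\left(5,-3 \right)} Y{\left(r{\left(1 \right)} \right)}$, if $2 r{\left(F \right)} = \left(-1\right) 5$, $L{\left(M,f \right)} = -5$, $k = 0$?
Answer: $2$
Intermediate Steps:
$r{\left(F \right)} = - \frac{5}{2}$ ($r{\left(F \right)} = \frac{\left(-1\right) 5}{2} = \frac{1}{2} \left(-5\right) = - \frac{5}{2}$)
$Y{\left(W \right)} = 1$ ($Y{\left(W \right)} = 1 + W 0 = 1 + 0 = 1$)
$7 + L{\left(5,-3 \right)} Y{\left(r{\left(1 \right)} \right)} = 7 - 5 = 2$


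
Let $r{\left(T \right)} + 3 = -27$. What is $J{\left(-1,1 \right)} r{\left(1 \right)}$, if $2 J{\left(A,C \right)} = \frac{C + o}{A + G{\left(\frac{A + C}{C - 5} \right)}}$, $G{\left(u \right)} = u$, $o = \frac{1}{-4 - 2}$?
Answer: $\frac{25}{2} \approx 12.5$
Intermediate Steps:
$o = - \frac{1}{6}$ ($o = \frac{1}{-6} = - \frac{1}{6} \approx -0.16667$)
$r{\left(T \right)} = -30$ ($r{\left(T \right)} = -3 - 27 = -30$)
$J{\left(A,C \right)} = \frac{- \frac{1}{6} + C}{2 \left(A + \frac{A + C}{-5 + C}\right)}$ ($J{\left(A,C \right)} = \frac{\left(C - \frac{1}{6}\right) \frac{1}{A + \frac{A + C}{C - 5}}}{2} = \frac{\left(- \frac{1}{6} + C\right) \frac{1}{A + \frac{A + C}{-5 + C}}}{2} = \frac{\frac{1}{A + \frac{A + C}{-5 + C}} \left(- \frac{1}{6} + C\right)}{2} = \frac{- \frac{1}{6} + C}{2 \left(A + \frac{A + C}{-5 + C}\right)}$)
$J{\left(-1,1 \right)} r{\left(1 \right)} = \frac{\left(-1 + 6 \cdot 1\right) \left(-5 + 1\right)}{12 \left(-1 + 1 - \left(-5 + 1\right)\right)} \left(-30\right) = \frac{1}{12} \frac{1}{-1 + 1 - -4} \left(-1 + 6\right) \left(-4\right) \left(-30\right) = \frac{1}{12} \frac{1}{-1 + 1 + 4} \cdot 5 \left(-4\right) \left(-30\right) = \frac{1}{12} \cdot \frac{1}{4} \cdot 5 \left(-4\right) \left(-30\right) = \left(- \frac{5}{12}\right) \left(-30\right) = \frac{25}{2}$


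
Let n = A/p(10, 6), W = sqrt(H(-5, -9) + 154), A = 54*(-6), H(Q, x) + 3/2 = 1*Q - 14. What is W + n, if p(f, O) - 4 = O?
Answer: -162/5 + sqrt(534)/2 ≈ -20.846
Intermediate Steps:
H(Q, x) = -31/2 + Q (H(Q, x) = -3/2 + (1*Q - 14) = -3/2 + (Q - 14) = -3/2 + (-14 + Q) = -31/2 + Q)
p(f, O) = 4 + O
A = -324
W = sqrt(534)/2 (W = sqrt((-31/2 - 5) + 154) = sqrt(-41/2 + 154) = sqrt(267/2) = sqrt(534)/2 ≈ 11.554)
n = -162/5 (n = -324/(4 + 6) = -324/10 = -324*1/10 = -162/5 ≈ -32.400)
W + n = sqrt(534)/2 - 162/5 = -162/5 + sqrt(534)/2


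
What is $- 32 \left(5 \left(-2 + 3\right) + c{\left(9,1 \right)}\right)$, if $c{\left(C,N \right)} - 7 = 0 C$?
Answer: $-384$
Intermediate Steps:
$c{\left(C,N \right)} = 7$ ($c{\left(C,N \right)} = 7 + 0 C = 7 + 0 = 7$)
$- 32 \left(5 \left(-2 + 3\right) + c{\left(9,1 \right)}\right) = - 32 \left(5 \left(-2 + 3\right) + 7\right) = - 32 \left(5 \cdot 1 + 7\right) = - 32 \left(5 + 7\right) = \left(-32\right) 12 = -384$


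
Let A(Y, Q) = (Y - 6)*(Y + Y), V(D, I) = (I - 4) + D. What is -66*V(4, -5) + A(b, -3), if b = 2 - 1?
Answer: 320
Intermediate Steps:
V(D, I) = -4 + D + I (V(D, I) = (-4 + I) + D = -4 + D + I)
b = 1
A(Y, Q) = 2*Y*(-6 + Y) (A(Y, Q) = (-6 + Y)*(2*Y) = 2*Y*(-6 + Y))
-66*V(4, -5) + A(b, -3) = -66*(-4 + 4 - 5) + 2*1*(-6 + 1) = -66*(-5) + 2*1*(-5) = 330 - 10 = 320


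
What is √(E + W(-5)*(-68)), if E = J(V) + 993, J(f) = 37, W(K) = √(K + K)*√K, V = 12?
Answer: √(1030 + 340*√2) ≈ 38.869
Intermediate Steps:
W(K) = K*√2 (W(K) = √(2*K)*√K = (√2*√K)*√K = K*√2)
E = 1030 (E = 37 + 993 = 1030)
√(E + W(-5)*(-68)) = √(1030 - 5*√2*(-68)) = √(1030 + 340*√2)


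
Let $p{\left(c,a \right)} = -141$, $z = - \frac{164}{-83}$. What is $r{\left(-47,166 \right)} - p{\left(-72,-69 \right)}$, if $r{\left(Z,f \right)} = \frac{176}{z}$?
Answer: $\frac{9433}{41} \approx 230.07$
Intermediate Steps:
$z = \frac{164}{83}$ ($z = \left(-164\right) \left(- \frac{1}{83}\right) = \frac{164}{83} \approx 1.9759$)
$r{\left(Z,f \right)} = \frac{3652}{41}$ ($r{\left(Z,f \right)} = \frac{176}{\frac{164}{83}} = 176 \cdot \frac{83}{164} = \frac{3652}{41}$)
$r{\left(-47,166 \right)} - p{\left(-72,-69 \right)} = \frac{3652}{41} - -141 = \frac{3652}{41} + 141 = \frac{9433}{41}$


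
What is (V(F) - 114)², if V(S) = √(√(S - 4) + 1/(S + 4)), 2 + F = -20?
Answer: (684 - √2*√(-1 + 18*I*√26))²/36 ≈ 12634.0 - 360.94*I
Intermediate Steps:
F = -22 (F = -2 - 20 = -22)
V(S) = √(√(-4 + S) + 1/(4 + S))
(V(F) - 114)² = (√((1 + √(-4 - 22)*(4 - 22))/(4 - 22)) - 114)² = (√((1 + √(-26)*(-18))/(-18)) - 114)² = (√(-(1 + (I*√26)*(-18))/18) - 114)² = (√(-(1 - 18*I*√26)/18) - 114)² = (√(-1/18 + I*√26) - 114)² = (-114 + √(-1/18 + I*√26))²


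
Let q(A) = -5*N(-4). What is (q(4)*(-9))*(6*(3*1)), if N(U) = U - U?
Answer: 0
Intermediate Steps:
N(U) = 0
q(A) = 0 (q(A) = -5*0 = 0)
(q(4)*(-9))*(6*(3*1)) = (0*(-9))*(6*(3*1)) = 0*(6*3) = 0*18 = 0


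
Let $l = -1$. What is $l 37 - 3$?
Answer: $-40$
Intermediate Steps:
$l 37 - 3 = \left(-1\right) 37 - 3 = -37 - 3 = -40$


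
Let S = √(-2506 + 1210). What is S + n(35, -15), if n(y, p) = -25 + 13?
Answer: -12 + 36*I ≈ -12.0 + 36.0*I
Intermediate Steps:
n(y, p) = -12
S = 36*I (S = √(-1296) = 36*I ≈ 36.0*I)
S + n(35, -15) = 36*I - 12 = -12 + 36*I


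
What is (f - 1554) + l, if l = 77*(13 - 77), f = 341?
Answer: -6141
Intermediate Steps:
l = -4928 (l = 77*(-64) = -4928)
(f - 1554) + l = (341 - 1554) - 4928 = -1213 - 4928 = -6141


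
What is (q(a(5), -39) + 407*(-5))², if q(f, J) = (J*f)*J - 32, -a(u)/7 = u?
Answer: 3058311204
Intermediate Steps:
a(u) = -7*u
q(f, J) = -32 + f*J² (q(f, J) = f*J² - 32 = -32 + f*J²)
(q(a(5), -39) + 407*(-5))² = ((-32 - 7*5*(-39)²) + 407*(-5))² = ((-32 - 35*1521) - 2035)² = ((-32 - 53235) - 2035)² = (-53267 - 2035)² = (-55302)² = 3058311204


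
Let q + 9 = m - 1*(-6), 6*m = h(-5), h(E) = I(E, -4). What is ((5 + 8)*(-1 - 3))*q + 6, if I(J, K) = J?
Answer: 616/3 ≈ 205.33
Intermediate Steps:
h(E) = E
m = -⅚ (m = (⅙)*(-5) = -⅚ ≈ -0.83333)
q = -23/6 (q = -9 + (-⅚ - 1*(-6)) = -9 + (-⅚ + 6) = -9 + 31/6 = -23/6 ≈ -3.8333)
((5 + 8)*(-1 - 3))*q + 6 = ((5 + 8)*(-1 - 3))*(-23/6) + 6 = (13*(-4))*(-23/6) + 6 = -52*(-23/6) + 6 = 598/3 + 6 = 616/3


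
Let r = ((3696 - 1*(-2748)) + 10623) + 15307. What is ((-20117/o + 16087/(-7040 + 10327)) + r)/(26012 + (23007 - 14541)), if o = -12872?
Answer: 1370025683179/1458773282192 ≈ 0.93916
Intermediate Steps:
r = 32374 (r = ((3696 + 2748) + 10623) + 15307 = (6444 + 10623) + 15307 = 17067 + 15307 = 32374)
((-20117/o + 16087/(-7040 + 10327)) + r)/(26012 + (23007 - 14541)) = ((-20117/(-12872) + 16087/(-7040 + 10327)) + 32374)/(26012 + (23007 - 14541)) = ((-20117*(-1/12872) + 16087/3287) + 32374)/(26012 + 8466) = ((20117/12872 + 16087*(1/3287)) + 32374)/34478 = ((20117/12872 + 16087/3287) + 32374)*(1/34478) = (273196443/42310264 + 32374)*(1/34478) = (1370025683179/42310264)*(1/34478) = 1370025683179/1458773282192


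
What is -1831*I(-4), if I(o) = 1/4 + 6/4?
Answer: -12817/4 ≈ -3204.3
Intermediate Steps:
I(o) = 7/4 (I(o) = 1*(1/4) + 6*(1/4) = 1/4 + 3/2 = 7/4)
-1831*I(-4) = -1831*7/4 = -12817/4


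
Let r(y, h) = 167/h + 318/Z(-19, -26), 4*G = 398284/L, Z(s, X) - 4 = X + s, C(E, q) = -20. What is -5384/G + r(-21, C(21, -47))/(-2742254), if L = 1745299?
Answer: -21129850391126882283/223900157887880 ≈ -94372.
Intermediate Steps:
Z(s, X) = 4 + X + s (Z(s, X) = 4 + (X + s) = 4 + X + s)
G = 99571/1745299 (G = (398284/1745299)/4 = (398284*(1/1745299))/4 = (¼)*(398284/1745299) = 99571/1745299 ≈ 0.057051)
r(y, h) = -318/41 + 167/h (r(y, h) = 167/h + 318/(4 - 26 - 19) = 167/h + 318/(-41) = 167/h + 318*(-1/41) = 167/h - 318/41 = -318/41 + 167/h)
-5384/G + r(-21, C(21, -47))/(-2742254) = -5384/99571/1745299 + (-318/41 + 167/(-20))/(-2742254) = -5384*1745299/99571 + (-318/41 + 167*(-1/20))*(-1/2742254) = -9396689816/99571 + (-318/41 - 167/20)*(-1/2742254) = -9396689816/99571 - 13207/820*(-1/2742254) = -9396689816/99571 + 13207/2248648280 = -21129850391126882283/223900157887880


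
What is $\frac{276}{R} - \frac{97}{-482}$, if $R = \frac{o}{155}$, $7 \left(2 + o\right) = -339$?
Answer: $- \frac{144305479}{170146} \approx -848.13$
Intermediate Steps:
$o = - \frac{353}{7}$ ($o = -2 + \frac{1}{7} \left(-339\right) = -2 - \frac{339}{7} = - \frac{353}{7} \approx -50.429$)
$R = - \frac{353}{1085}$ ($R = - \frac{353}{7 \cdot 155} = \left(- \frac{353}{7}\right) \frac{1}{155} = - \frac{353}{1085} \approx -0.32535$)
$\frac{276}{R} - \frac{97}{-482} = \frac{276}{- \frac{353}{1085}} - \frac{97}{-482} = 276 \left(- \frac{1085}{353}\right) - - \frac{97}{482} = - \frac{299460}{353} + \frac{97}{482} = - \frac{144305479}{170146}$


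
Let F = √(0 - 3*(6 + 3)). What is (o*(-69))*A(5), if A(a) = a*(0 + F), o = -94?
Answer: 97290*I*√3 ≈ 1.6851e+5*I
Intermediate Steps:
F = 3*I*√3 (F = √(0 - 3*9) = √(0 - 27) = √(-27) = 3*I*√3 ≈ 5.1962*I)
A(a) = 3*I*a*√3 (A(a) = a*(0 + 3*I*√3) = a*(3*I*√3) = 3*I*a*√3)
(o*(-69))*A(5) = (-94*(-69))*(3*I*5*√3) = 6486*(15*I*√3) = 97290*I*√3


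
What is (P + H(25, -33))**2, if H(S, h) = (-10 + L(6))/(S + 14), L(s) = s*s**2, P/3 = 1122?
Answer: 17286990400/1521 ≈ 1.1366e+7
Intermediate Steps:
P = 3366 (P = 3*1122 = 3366)
L(s) = s**3
H(S, h) = 206/(14 + S) (H(S, h) = (-10 + 6**3)/(S + 14) = (-10 + 216)/(14 + S) = 206/(14 + S))
(P + H(25, -33))**2 = (3366 + 206/(14 + 25))**2 = (3366 + 206/39)**2 = (131480/39)**2 = 17286990400/1521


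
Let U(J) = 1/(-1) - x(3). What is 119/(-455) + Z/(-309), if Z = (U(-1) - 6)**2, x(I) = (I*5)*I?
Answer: -181013/20085 ≈ -9.0123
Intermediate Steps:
x(I) = 5*I**2 (x(I) = (5*I)*I = 5*I**2)
U(J) = -46 (U(J) = 1/(-1) - 5*3**2 = -1 - 5*9 = -1 - 1*45 = -1 - 45 = -46)
Z = 2704 (Z = (-46 - 6)**2 = (-52)**2 = 2704)
119/(-455) + Z/(-309) = 119/(-455) + 2704/(-309) = 119*(-1/455) + 2704*(-1/309) = -17/65 - 2704/309 = -181013/20085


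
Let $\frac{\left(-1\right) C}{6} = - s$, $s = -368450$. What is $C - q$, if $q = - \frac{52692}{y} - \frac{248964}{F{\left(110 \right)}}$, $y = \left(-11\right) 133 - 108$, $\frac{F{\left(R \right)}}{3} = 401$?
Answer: $- \frac{1392567645044}{629971} \approx -2.2105 \cdot 10^{6}$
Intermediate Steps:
$F{\left(R \right)} = 1203$ ($F{\left(R \right)} = 3 \cdot 401 = 1203$)
$y = -1571$ ($y = -1463 - 108 = -1571$)
$C = -2210700$ ($C = - 6 \left(\left(-1\right) \left(-368450\right)\right) = \left(-6\right) 368450 = -2210700$)
$q = - \frac{109244656}{629971}$ ($q = - \frac{52692}{-1571} - \frac{248964}{1203} = \left(-52692\right) \left(- \frac{1}{1571}\right) - \frac{82988}{401} = \frac{52692}{1571} - \frac{82988}{401} = - \frac{109244656}{629971} \approx -173.41$)
$C - q = -2210700 - - \frac{109244656}{629971} = -2210700 + \frac{109244656}{629971} = - \frac{1392567645044}{629971}$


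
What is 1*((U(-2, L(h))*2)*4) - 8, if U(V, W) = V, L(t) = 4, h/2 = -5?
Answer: -24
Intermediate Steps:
h = -10 (h = 2*(-5) = -10)
1*((U(-2, L(h))*2)*4) - 8 = 1*(-2*2*4) - 8 = 1*(-4*4) - 8 = 1*(-16) - 8 = -16 - 8 = -24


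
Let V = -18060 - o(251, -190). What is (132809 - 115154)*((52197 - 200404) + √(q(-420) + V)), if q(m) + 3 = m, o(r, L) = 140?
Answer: -2616594585 + 17655*I*√18623 ≈ -2.6166e+9 + 2.4093e+6*I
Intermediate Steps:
q(m) = -3 + m
V = -18200 (V = -18060 - 1*140 = -18060 - 140 = -18200)
(132809 - 115154)*((52197 - 200404) + √(q(-420) + V)) = (132809 - 115154)*((52197 - 200404) + √((-3 - 420) - 18200)) = 17655*(-148207 + √(-423 - 18200)) = 17655*(-148207 + √(-18623)) = 17655*(-148207 + I*√18623) = -2616594585 + 17655*I*√18623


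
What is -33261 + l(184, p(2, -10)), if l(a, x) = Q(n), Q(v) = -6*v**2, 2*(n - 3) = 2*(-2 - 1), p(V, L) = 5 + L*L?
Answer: -33261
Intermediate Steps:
p(V, L) = 5 + L**2
n = 0 (n = 3 + (2*(-2 - 1))/2 = 3 + (2*(-3))/2 = 3 + (1/2)*(-6) = 3 - 3 = 0)
l(a, x) = 0 (l(a, x) = -6*0**2 = -6*0 = 0)
-33261 + l(184, p(2, -10)) = -33261 + 0 = -33261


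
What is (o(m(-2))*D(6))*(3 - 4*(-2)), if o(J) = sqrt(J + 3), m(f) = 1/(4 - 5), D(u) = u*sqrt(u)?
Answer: 132*sqrt(3) ≈ 228.63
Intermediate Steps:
D(u) = u**(3/2)
m(f) = -1 (m(f) = 1/(-1) = -1)
o(J) = sqrt(3 + J)
(o(m(-2))*D(6))*(3 - 4*(-2)) = (sqrt(3 - 1)*6**(3/2))*(3 - 4*(-2)) = (sqrt(2)*(6*sqrt(6)))*(3 + 8) = (12*sqrt(3))*11 = 132*sqrt(3)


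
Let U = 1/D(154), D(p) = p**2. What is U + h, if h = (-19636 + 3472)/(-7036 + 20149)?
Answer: -42592479/34554212 ≈ -1.2326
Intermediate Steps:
h = -1796/1457 (h = -16164/13113 = -16164*1/13113 = -1796/1457 ≈ -1.2327)
U = 1/23716 (U = 1/(154**2) = 1/23716 ≈ 4.2166e-5)
U + h = 1/23716 - 1796/1457 = -42592479/34554212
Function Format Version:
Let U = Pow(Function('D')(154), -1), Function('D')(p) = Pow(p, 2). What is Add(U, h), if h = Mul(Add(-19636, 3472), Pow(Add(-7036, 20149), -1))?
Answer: Rational(-42592479, 34554212) ≈ -1.2326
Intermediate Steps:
h = Rational(-1796, 1457) (h = Mul(-16164, Pow(13113, -1)) = Mul(-16164, Rational(1, 13113)) = Rational(-1796, 1457) ≈ -1.2327)
U = Rational(1, 23716) (U = Pow(Pow(154, 2), -1) = Pow(23716, -1) = Rational(1, 23716) ≈ 4.2166e-5)
Add(U, h) = Add(Rational(1, 23716), Rational(-1796, 1457)) = Rational(-42592479, 34554212)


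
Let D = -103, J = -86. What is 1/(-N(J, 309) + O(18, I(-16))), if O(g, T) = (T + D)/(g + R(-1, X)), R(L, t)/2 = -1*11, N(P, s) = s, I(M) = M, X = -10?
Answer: -4/1117 ≈ -0.0035810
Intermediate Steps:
R(L, t) = -22 (R(L, t) = 2*(-1*11) = 2*(-11) = -22)
O(g, T) = (-103 + T)/(-22 + g) (O(g, T) = (T - 103)/(g - 22) = (-103 + T)/(-22 + g))
1/(-N(J, 309) + O(18, I(-16))) = 1/(-1*309 + (-103 - 16)/(-22 + 18)) = 1/(-309 - 119/(-4)) = 1/(-309 - ¼*(-119)) = 1/(-309 + 119/4) = 1/(-1117/4) = -4/1117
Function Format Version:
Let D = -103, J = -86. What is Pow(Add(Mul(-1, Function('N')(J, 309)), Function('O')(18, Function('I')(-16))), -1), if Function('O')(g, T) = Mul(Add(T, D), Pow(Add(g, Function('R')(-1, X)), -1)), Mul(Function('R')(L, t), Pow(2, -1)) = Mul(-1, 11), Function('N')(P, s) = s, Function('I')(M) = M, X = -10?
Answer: Rational(-4, 1117) ≈ -0.0035810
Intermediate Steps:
Function('R')(L, t) = -22 (Function('R')(L, t) = Mul(2, Mul(-1, 11)) = Mul(2, -11) = -22)
Function('O')(g, T) = Mul(Pow(Add(-22, g), -1), Add(-103, T)) (Function('O')(g, T) = Mul(Add(T, -103), Pow(Add(g, -22), -1)) = Mul(Add(-103, T), Pow(Add(-22, g), -1)) = Mul(Pow(Add(-22, g), -1), Add(-103, T)))
Pow(Add(Mul(-1, Function('N')(J, 309)), Function('O')(18, Function('I')(-16))), -1) = Pow(Add(Mul(-1, 309), Mul(Pow(Add(-22, 18), -1), Add(-103, -16))), -1) = Pow(Add(-309, Mul(Pow(-4, -1), -119)), -1) = Pow(Add(-309, Mul(Rational(-1, 4), -119)), -1) = Pow(Add(-309, Rational(119, 4)), -1) = Pow(Rational(-1117, 4), -1) = Rational(-4, 1117)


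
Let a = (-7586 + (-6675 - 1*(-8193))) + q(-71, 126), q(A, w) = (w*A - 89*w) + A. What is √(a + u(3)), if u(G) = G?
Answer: 2*I*√6574 ≈ 162.16*I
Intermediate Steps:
q(A, w) = A - 89*w + A*w (q(A, w) = (A*w - 89*w) + A = (-89*w + A*w) + A = A - 89*w + A*w)
a = -26299 (a = (-7586 + (-6675 - 1*(-8193))) + (-71 - 89*126 - 71*126) = (-7586 + (-6675 + 8193)) + (-71 - 11214 - 8946) = (-7586 + 1518) - 20231 = -6068 - 20231 = -26299)
√(a + u(3)) = √(-26299 + 3) = √(-26296) = 2*I*√6574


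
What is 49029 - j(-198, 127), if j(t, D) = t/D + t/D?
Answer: 6227079/127 ≈ 49032.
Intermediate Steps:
j(t, D) = 2*t/D
49029 - j(-198, 127) = 49029 - 2*(-198)/127 = 49029 - 1*(-396/127) = 49029 + 396/127 = 6227079/127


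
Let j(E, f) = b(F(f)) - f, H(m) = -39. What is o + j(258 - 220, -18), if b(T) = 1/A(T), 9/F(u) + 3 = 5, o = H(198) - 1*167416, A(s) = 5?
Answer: -837184/5 ≈ -1.6744e+5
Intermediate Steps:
o = -167455 (o = -39 - 1*167416 = -39 - 167416 = -167455)
F(u) = 9/2 (F(u) = 9/(-3 + 5) = 9/2)
b(T) = ⅕ (b(T) = 1/5 = ⅕)
j(E, f) = ⅕ - f
o + j(258 - 220, -18) = -167455 + (⅕ - 1*(-18)) = -167455 + (⅕ + 18) = -167455 + 91/5 = -837184/5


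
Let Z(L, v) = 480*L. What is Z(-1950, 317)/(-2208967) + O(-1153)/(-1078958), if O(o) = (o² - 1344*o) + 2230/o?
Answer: -6168316633165581/2748040156693058 ≈ -2.2446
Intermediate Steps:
O(o) = o² - 1344*o + 2230/o
Z(-1950, 317)/(-2208967) + O(-1153)/(-1078958) = (480*(-1950))/(-2208967) + ((2230 + (-1153)²*(-1344 - 1153))/(-1153))/(-1078958) = -936000*(-1/2208967) - (2230 + 1329409*(-2497))/1153*(-1/1078958) = 936000/2208967 - (2230 - 3319534273)/1153*(-1/1078958) = 936000/2208967 - 1/1153*(-3319532043)*(-1/1078958) = 936000/2208967 + (3319532043/1153)*(-1/1078958) = 936000/2208967 - 3319532043/1244038574 = -6168316633165581/2748040156693058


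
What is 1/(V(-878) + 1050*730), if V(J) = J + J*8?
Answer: 1/758598 ≈ 1.3182e-6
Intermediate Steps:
V(J) = 9*J (V(J) = J + 8*J = 9*J)
1/(V(-878) + 1050*730) = 1/(9*(-878) + 1050*730) = 1/(-7902 + 766500) = 1/758598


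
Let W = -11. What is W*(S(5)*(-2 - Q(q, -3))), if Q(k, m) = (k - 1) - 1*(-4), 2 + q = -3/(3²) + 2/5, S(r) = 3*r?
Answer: 506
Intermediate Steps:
q = -29/15 (q = -2 + (-3/(3²) + 2/5) = -2 + (-3/9 + 2*(⅕)) = -2 + (-3*⅑ + ⅖) = -2 + (-⅓ + ⅖) = -2 + 1/15 = -29/15 ≈ -1.9333)
Q(k, m) = 3 + k (Q(k, m) = (-1 + k) + 4 = 3 + k)
W*(S(5)*(-2 - Q(q, -3))) = -11*3*5*(-2 - (3 - 29/15)) = -165*(-2 - 1*16/15) = -165*(-2 - 16/15) = -165*(-46)/15 = -11*(-46) = 506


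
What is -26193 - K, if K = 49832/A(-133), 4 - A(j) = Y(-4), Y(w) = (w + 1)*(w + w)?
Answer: -118507/5 ≈ -23701.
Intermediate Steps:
Y(w) = 2*w*(1 + w) (Y(w) = (1 + w)*(2*w) = 2*w*(1 + w))
A(j) = -20 (A(j) = 4 - 2*(-4)*(1 - 4) = 4 - 2*(-4)*(-3) = 4 - 1*24 = 4 - 24 = -20)
K = -12458/5 (K = 49832/(-20) = 49832*(-1/20) = -12458/5 ≈ -2491.6)
-26193 - K = -26193 - 1*(-12458/5) = -26193 + 12458/5 = -118507/5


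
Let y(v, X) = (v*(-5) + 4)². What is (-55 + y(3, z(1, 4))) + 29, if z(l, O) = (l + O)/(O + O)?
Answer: 95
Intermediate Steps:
z(l, O) = (O + l)/(2*O) (z(l, O) = (O + l)/((2*O)) = (O + l)*(1/(2*O)) = (O + l)/(2*O))
y(v, X) = (4 - 5*v)² (y(v, X) = (-5*v + 4)² = (4 - 5*v)²)
(-55 + y(3, z(1, 4))) + 29 = (-55 + (-4 + 5*3)²) + 29 = (-55 + (-4 + 15)²) + 29 = (-55 + 11²) + 29 = (-55 + 121) + 29 = 66 + 29 = 95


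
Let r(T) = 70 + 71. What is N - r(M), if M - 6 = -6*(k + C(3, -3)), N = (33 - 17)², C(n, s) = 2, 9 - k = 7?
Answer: 115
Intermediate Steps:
k = 2 (k = 9 - 1*7 = 9 - 7 = 2)
N = 256 (N = 16² = 256)
M = -18 (M = 6 - 6*(2 + 2) = 6 - 6*4 = 6 - 24 = -18)
r(T) = 141
N - r(M) = 256 - 1*141 = 256 - 141 = 115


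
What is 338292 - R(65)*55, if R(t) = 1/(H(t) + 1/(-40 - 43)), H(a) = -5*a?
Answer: 9125769557/26976 ≈ 3.3829e+5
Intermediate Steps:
R(t) = 1/(-1/83 - 5*t) (R(t) = 1/(-5*t + 1/(-40 - 43)) = 1/(-5*t + 1/(-83)) = 1/(-5*t - 1/83) = 1/(-1/83 - 5*t))
338292 - R(65)*55 = 338292 - 83/(-1 - 415*65)*55 = 338292 - 83/(-1 - 26975)*55 = 338292 - 83/(-26976)*55 = 338292 - 83*(-1/26976)*55 = 338292 - (-83)*55/26976 = 338292 - 1*(-4565/26976) = 338292 + 4565/26976 = 9125769557/26976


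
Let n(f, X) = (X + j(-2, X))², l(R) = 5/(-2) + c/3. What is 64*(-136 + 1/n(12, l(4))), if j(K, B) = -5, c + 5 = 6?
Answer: -16091392/1849 ≈ -8702.8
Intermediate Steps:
c = 1 (c = -5 + 6 = 1)
l(R) = -13/6 (l(R) = 5/(-2) + 1/3 = 5*(-½) + 1*(⅓) = -5/2 + ⅓ = -13/6)
n(f, X) = (-5 + X)² (n(f, X) = (X - 5)² = (-5 + X)²)
64*(-136 + 1/n(12, l(4))) = 64*(-136 + 1/((-5 - 13/6)²)) = 64*(-136 + 1/((-43/6)²)) = 64*(-136 + 1/(1849/36)) = 64*(-136 + 36/1849) = 64*(-251428/1849) = -16091392/1849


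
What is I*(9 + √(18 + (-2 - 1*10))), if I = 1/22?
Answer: 9/22 + √6/22 ≈ 0.52043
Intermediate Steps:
I = 1/22 ≈ 0.045455
I*(9 + √(18 + (-2 - 1*10))) = (9 + √(18 + (-2 - 1*10)))/22 = (9 + √(18 + (-2 - 10)))/22 = (9 + √(18 - 12))/22 = (9 + √6)/22 = 9/22 + √6/22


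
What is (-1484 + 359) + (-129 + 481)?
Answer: -773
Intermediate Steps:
(-1484 + 359) + (-129 + 481) = -1125 + 352 = -773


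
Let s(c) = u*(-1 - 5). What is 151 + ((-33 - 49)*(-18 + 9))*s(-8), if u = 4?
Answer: -17561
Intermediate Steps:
s(c) = -24 (s(c) = 4*(-1 - 5) = 4*(-6) = -24)
151 + ((-33 - 49)*(-18 + 9))*s(-8) = 151 + ((-33 - 49)*(-18 + 9))*(-24) = 151 - 82*(-9)*(-24) = 151 + 738*(-24) = 151 - 17712 = -17561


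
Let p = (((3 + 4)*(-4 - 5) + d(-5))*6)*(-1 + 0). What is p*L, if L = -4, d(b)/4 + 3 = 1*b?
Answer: -2280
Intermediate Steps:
d(b) = -12 + 4*b (d(b) = -12 + 4*(1*b) = -12 + 4*b)
p = 570 (p = (((3 + 4)*(-4 - 5) + (-12 + 4*(-5)))*6)*(-1 + 0) = ((7*(-9) + (-12 - 20))*6)*(-1) = ((-63 - 32)*6)*(-1) = -95*6*(-1) = -570*(-1) = 570)
p*L = 570*(-4) = -2280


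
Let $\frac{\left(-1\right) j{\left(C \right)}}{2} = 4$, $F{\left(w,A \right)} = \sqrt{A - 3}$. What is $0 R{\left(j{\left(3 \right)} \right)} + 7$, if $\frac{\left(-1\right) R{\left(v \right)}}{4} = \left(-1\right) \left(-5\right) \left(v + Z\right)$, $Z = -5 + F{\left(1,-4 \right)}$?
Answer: $7$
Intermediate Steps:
$F{\left(w,A \right)} = \sqrt{-3 + A}$
$j{\left(C \right)} = -8$ ($j{\left(C \right)} = \left(-2\right) 4 = -8$)
$Z = -5 + i \sqrt{7}$ ($Z = -5 + \sqrt{-3 - 4} = -5 + \sqrt{-7} = -5 + i \sqrt{7} \approx -5.0 + 2.6458 i$)
$R{\left(v \right)} = 100 - 20 v - 20 i \sqrt{7}$ ($R{\left(v \right)} = - 4 \left(-1\right) \left(-5\right) \left(v - \left(5 - i \sqrt{7}\right)\right) = - 4 \cdot 5 \left(-5 + v + i \sqrt{7}\right) = - 4 \left(-25 + 5 v + 5 i \sqrt{7}\right) = 100 - 20 v - 20 i \sqrt{7}$)
$0 R{\left(j{\left(3 \right)} \right)} + 7 = 0 \left(100 - -160 - 20 i \sqrt{7}\right) + 7 = 0 \left(100 + 160 - 20 i \sqrt{7}\right) + 7 = 0 \left(260 - 20 i \sqrt{7}\right) + 7 = 0 + 7 = 7$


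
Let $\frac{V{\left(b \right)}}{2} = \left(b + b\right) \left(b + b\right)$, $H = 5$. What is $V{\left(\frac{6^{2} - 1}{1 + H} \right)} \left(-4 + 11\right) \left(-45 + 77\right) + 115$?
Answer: $\frac{549835}{9} \approx 61093.0$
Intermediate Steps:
$V{\left(b \right)} = 8 b^{2}$ ($V{\left(b \right)} = 2 \left(b + b\right) \left(b + b\right) = 2 \cdot 2 b 2 b = 2 \cdot 4 b^{2} = 8 b^{2}$)
$V{\left(\frac{6^{2} - 1}{1 + H} \right)} \left(-4 + 11\right) \left(-45 + 77\right) + 115 = 8 \left(\frac{6^{2} - 1}{1 + 5}\right)^{2} \left(-4 + 11\right) \left(-45 + 77\right) + 115 = 8 \left(\frac{36 - 1}{6}\right)^{2} \cdot 7 \cdot 32 + 115 = 8 \left(35 \cdot \frac{1}{6}\right)^{2} \cdot 224 + 115 = 8 \left(\frac{35}{6}\right)^{2} \cdot 224 + 115 = 8 \cdot \frac{1225}{36} \cdot 224 + 115 = \frac{2450}{9} \cdot 224 + 115 = \frac{548800}{9} + 115 = \frac{549835}{9}$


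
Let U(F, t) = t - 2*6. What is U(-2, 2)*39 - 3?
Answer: -393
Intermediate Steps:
U(F, t) = -12 + t (U(F, t) = t - 12 = -12 + t)
U(-2, 2)*39 - 3 = (-12 + 2)*39 - 3 = -10*39 - 3 = -390 - 3 = -393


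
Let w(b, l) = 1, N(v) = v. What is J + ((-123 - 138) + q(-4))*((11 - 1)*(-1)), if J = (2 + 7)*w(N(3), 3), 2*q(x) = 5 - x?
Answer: 2574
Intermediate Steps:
q(x) = 5/2 - x/2 (q(x) = (5 - x)/2 = 5/2 - x/2)
J = 9 (J = (2 + 7)*1 = 9*1 = 9)
J + ((-123 - 138) + q(-4))*((11 - 1)*(-1)) = 9 + ((-123 - 138) + (5/2 - ½*(-4)))*((11 - 1)*(-1)) = 9 + (-261 + (5/2 + 2))*(10*(-1)) = 9 + (-261 + 9/2)*(-10) = 9 - 513/2*(-10) = 9 + 2565 = 2574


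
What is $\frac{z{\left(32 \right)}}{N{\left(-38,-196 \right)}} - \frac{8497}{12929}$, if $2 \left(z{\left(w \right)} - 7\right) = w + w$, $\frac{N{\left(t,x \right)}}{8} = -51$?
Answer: $- \frac{1323669}{1758344} \approx -0.75279$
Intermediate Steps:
$N{\left(t,x \right)} = -408$ ($N{\left(t,x \right)} = 8 \left(-51\right) = -408$)
$z{\left(w \right)} = 7 + w$ ($z{\left(w \right)} = 7 + \frac{w + w}{2} = 7 + \frac{2 w}{2} = 7 + w$)
$\frac{z{\left(32 \right)}}{N{\left(-38,-196 \right)}} - \frac{8497}{12929} = \frac{7 + 32}{-408} - \frac{8497}{12929} = 39 \left(- \frac{1}{408}\right) - \frac{8497}{12929} = - \frac{13}{136} - \frac{8497}{12929} = - \frac{1323669}{1758344}$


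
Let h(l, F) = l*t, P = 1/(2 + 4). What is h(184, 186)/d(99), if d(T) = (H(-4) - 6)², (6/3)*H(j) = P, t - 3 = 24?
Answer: 715392/5041 ≈ 141.91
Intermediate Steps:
t = 27 (t = 3 + 24 = 27)
P = ⅙ (P = 1/6 = ⅙ ≈ 0.16667)
H(j) = 1/12 (H(j) = (½)*(⅙) = 1/12)
h(l, F) = 27*l (h(l, F) = l*27 = 27*l)
d(T) = 5041/144 (d(T) = (1/12 - 6)² = (-71/12)² = 5041/144)
h(184, 186)/d(99) = (27*184)/(5041/144) = 4968*(144/5041) = 715392/5041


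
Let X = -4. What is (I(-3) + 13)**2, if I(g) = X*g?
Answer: 625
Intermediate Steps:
I(g) = -4*g
(I(-3) + 13)**2 = (-4*(-3) + 13)**2 = (12 + 13)**2 = 25**2 = 625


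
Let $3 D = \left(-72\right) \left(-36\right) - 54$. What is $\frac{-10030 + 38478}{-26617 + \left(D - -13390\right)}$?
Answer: $- \frac{28448}{12381} \approx -2.2977$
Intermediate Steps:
$D = 846$ ($D = \frac{\left(-72\right) \left(-36\right) - 54}{3} = \frac{2592 - 54}{3} = \frac{1}{3} \cdot 2538 = 846$)
$\frac{-10030 + 38478}{-26617 + \left(D - -13390\right)} = \frac{-10030 + 38478}{-26617 + \left(846 - -13390\right)} = \frac{28448}{-26617 + \left(846 + 13390\right)} = \frac{28448}{-26617 + 14236} = \frac{28448}{-12381} = 28448 \left(- \frac{1}{12381}\right) = - \frac{28448}{12381}$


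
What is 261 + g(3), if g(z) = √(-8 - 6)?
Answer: 261 + I*√14 ≈ 261.0 + 3.7417*I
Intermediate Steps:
g(z) = I*√14 (g(z) = √(-14) = I*√14)
261 + g(3) = 261 + I*√14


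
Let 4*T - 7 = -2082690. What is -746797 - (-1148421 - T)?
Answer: -476187/4 ≈ -1.1905e+5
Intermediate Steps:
T = -2082683/4 (T = 7/4 + (¼)*(-2082690) = 7/4 - 1041345/2 = -2082683/4 ≈ -5.2067e+5)
-746797 - (-1148421 - T) = -746797 - (-1148421 - 1*(-2082683/4)) = -746797 - (-1148421 + 2082683/4) = -746797 - 1*(-2511001/4) = -746797 + 2511001/4 = -476187/4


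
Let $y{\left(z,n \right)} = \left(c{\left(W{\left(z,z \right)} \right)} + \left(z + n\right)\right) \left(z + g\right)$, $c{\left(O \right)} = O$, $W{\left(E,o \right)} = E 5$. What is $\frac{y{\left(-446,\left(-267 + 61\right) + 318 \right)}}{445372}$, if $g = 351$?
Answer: $\frac{60895}{111343} \approx 0.54691$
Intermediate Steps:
$W{\left(E,o \right)} = 5 E$
$y{\left(z,n \right)} = \left(351 + z\right) \left(n + 6 z\right)$ ($y{\left(z,n \right)} = \left(5 z + \left(z + n\right)\right) \left(z + 351\right) = \left(5 z + \left(n + z\right)\right) \left(351 + z\right) = \left(n + 6 z\right) \left(351 + z\right) = \left(351 + z\right) \left(n + 6 z\right)$)
$\frac{y{\left(-446,\left(-267 + 61\right) + 318 \right)}}{445372} = \frac{6 \left(-446\right)^{2} + 351 \left(\left(-267 + 61\right) + 318\right) + 2106 \left(-446\right) + \left(\left(-267 + 61\right) + 318\right) \left(-446\right)}{445372} = \left(6 \cdot 198916 + 351 \left(-206 + 318\right) - 939276 + \left(-206 + 318\right) \left(-446\right)\right) \frac{1}{445372} = \left(1193496 + 351 \cdot 112 - 939276 + 112 \left(-446\right)\right) \frac{1}{445372} = \left(1193496 + 39312 - 939276 - 49952\right) \frac{1}{445372} = 243580 \cdot \frac{1}{445372} = \frac{60895}{111343}$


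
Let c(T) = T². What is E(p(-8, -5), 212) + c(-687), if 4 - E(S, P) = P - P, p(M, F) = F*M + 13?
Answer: 471973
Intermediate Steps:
p(M, F) = 13 + F*M
E(S, P) = 4 (E(S, P) = 4 - (P - P) = 4 - 1*0 = 4 + 0 = 4)
E(p(-8, -5), 212) + c(-687) = 4 + (-687)² = 4 + 471969 = 471973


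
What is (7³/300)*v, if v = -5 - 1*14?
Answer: -6517/300 ≈ -21.723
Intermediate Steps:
v = -19 (v = -5 - 14 = -19)
(7³/300)*v = (7³/300)*(-19) = (343*(1/300))*(-19) = (343/300)*(-19) = -6517/300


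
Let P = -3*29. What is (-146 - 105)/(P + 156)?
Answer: -251/69 ≈ -3.6377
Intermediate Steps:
P = -87
(-146 - 105)/(P + 156) = (-146 - 105)/(-87 + 156) = -251/69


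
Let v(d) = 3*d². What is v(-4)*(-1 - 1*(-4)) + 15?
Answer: 159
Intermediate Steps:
v(-4)*(-1 - 1*(-4)) + 15 = (3*(-4)²)*(-1 - 1*(-4)) + 15 = (3*16)*(-1 + 4) + 15 = 48*3 + 15 = 144 + 15 = 159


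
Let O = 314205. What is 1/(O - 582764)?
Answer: -1/268559 ≈ -3.7236e-6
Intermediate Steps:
1/(O - 582764) = 1/(314205 - 582764) = 1/(-268559) = -1/268559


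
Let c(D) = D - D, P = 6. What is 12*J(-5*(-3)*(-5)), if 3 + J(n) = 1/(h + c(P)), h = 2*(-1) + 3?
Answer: -24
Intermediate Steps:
h = 1 (h = -2 + 3 = 1)
c(D) = 0
J(n) = -2 (J(n) = -3 + 1/(1 + 0) = -3 + 1/1 = -3 + 1 = -2)
12*J(-5*(-3)*(-5)) = 12*(-2) = -24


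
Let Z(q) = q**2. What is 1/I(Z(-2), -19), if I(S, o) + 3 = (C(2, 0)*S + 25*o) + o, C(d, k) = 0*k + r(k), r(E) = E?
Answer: -1/497 ≈ -0.0020121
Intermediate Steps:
C(d, k) = k (C(d, k) = 0*k + k = 0 + k = k)
I(S, o) = -3 + 26*o (I(S, o) = -3 + ((0*S + 25*o) + o) = -3 + ((0 + 25*o) + o) = -3 + (25*o + o) = -3 + 26*o)
1/I(Z(-2), -19) = 1/(-3 + 26*(-19)) = 1/(-3 - 494) = 1/(-497) = -1/497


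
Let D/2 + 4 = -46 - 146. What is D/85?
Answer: -392/85 ≈ -4.6118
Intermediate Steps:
D = -392 (D = -8 + 2*(-46 - 146) = -8 + 2*(-192) = -8 - 384 = -392)
D/85 = -392/85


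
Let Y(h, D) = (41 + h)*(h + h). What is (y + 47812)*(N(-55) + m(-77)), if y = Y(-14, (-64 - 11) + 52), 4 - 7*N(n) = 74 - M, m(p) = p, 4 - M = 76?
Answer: -32045136/7 ≈ -4.5779e+6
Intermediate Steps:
M = -72 (M = 4 - 1*76 = 4 - 76 = -72)
N(n) = -142/7 (N(n) = 4/7 - (74 - 1*(-72))/7 = 4/7 - (74 + 72)/7 = 4/7 - 1/7*146 = 4/7 - 146/7 = -142/7)
Y(h, D) = 2*h*(41 + h) (Y(h, D) = (41 + h)*(2*h) = 2*h*(41 + h))
y = -756 (y = 2*(-14)*(41 - 14) = 2*(-14)*27 = -756)
(y + 47812)*(N(-55) + m(-77)) = (-756 + 47812)*(-142/7 - 77) = 47056*(-681/7) = -32045136/7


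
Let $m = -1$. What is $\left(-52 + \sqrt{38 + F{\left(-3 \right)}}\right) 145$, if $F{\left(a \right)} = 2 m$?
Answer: $-6670$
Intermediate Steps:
$F{\left(a \right)} = -2$ ($F{\left(a \right)} = 2 \left(-1\right) = -2$)
$\left(-52 + \sqrt{38 + F{\left(-3 \right)}}\right) 145 = \left(-52 + \sqrt{38 - 2}\right) 145 = \left(-52 + \sqrt{36}\right) 145 = \left(-52 + 6\right) 145 = \left(-46\right) 145 = -6670$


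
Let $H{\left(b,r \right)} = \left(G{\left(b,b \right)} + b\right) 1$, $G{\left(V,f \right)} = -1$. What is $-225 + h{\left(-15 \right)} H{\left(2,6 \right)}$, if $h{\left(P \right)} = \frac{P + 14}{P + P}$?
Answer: $- \frac{6749}{30} \approx -224.97$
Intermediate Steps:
$h{\left(P \right)} = \frac{14 + P}{2 P}$
$H{\left(b,r \right)} = -1 + b$ ($H{\left(b,r \right)} = \left(-1 + b\right) 1 = -1 + b$)
$-225 + h{\left(-15 \right)} H{\left(2,6 \right)} = -225 + \frac{14 - 15}{2 \left(-15\right)} \left(-1 + 2\right) = -225 + \frac{1}{2} \left(- \frac{1}{15}\right) \left(-1\right) 1 = -225 + \frac{1}{30} \cdot 1 = -225 + \frac{1}{30} = - \frac{6749}{30}$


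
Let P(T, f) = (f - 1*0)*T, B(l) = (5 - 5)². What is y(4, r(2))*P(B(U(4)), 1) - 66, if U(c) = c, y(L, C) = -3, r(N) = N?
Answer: -66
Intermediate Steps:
B(l) = 0 (B(l) = 0² = 0)
P(T, f) = T*f (P(T, f) = (f + 0)*T = f*T = T*f)
y(4, r(2))*P(B(U(4)), 1) - 66 = -0 - 66 = -3*0 - 66 = 0 - 66 = -66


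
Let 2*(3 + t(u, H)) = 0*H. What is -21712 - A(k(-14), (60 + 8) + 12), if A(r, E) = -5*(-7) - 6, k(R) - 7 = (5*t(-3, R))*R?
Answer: -21741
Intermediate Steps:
t(u, H) = -3 (t(u, H) = -3 + (0*H)/2 = -3 + (1/2)*0 = -3 + 0 = -3)
k(R) = 7 - 15*R (k(R) = 7 + (5*(-3))*R = 7 - 15*R)
A(r, E) = 29 (A(r, E) = 35 - 6 = 29)
-21712 - A(k(-14), (60 + 8) + 12) = -21712 - 1*29 = -21712 - 29 = -21741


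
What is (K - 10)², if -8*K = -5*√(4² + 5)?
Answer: 6925/64 - 25*√21/2 ≈ 50.921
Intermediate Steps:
K = 5*√21/8 (K = -(-5)*√(4² + 5)/8 = -(-5)*√(16 + 5)/8 = -(-5)*√21/8 = 5*√21/8 ≈ 2.8641)
(K - 10)² = (5*√21/8 - 10)² = (-10 + 5*√21/8)²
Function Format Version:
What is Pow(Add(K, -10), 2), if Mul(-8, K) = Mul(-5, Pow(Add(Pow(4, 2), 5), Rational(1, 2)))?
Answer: Add(Rational(6925, 64), Mul(Rational(-25, 2), Pow(21, Rational(1, 2)))) ≈ 50.921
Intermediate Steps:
K = Mul(Rational(5, 8), Pow(21, Rational(1, 2))) (K = Mul(Rational(-1, 8), Mul(-5, Pow(Add(Pow(4, 2), 5), Rational(1, 2)))) = Mul(Rational(-1, 8), Mul(-5, Pow(Add(16, 5), Rational(1, 2)))) = Mul(Rational(-1, 8), Mul(-5, Pow(21, Rational(1, 2)))) = Mul(Rational(5, 8), Pow(21, Rational(1, 2))) ≈ 2.8641)
Pow(Add(K, -10), 2) = Pow(Add(Mul(Rational(5, 8), Pow(21, Rational(1, 2))), -10), 2) = Pow(Add(-10, Mul(Rational(5, 8), Pow(21, Rational(1, 2)))), 2)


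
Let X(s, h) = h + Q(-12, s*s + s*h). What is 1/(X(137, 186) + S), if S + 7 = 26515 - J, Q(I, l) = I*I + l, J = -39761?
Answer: 1/110850 ≈ 9.0212e-6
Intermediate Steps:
Q(I, l) = l + I**2 (Q(I, l) = I**2 + l = l + I**2)
X(s, h) = 144 + h + s**2 + h*s (X(s, h) = h + ((s*s + s*h) + (-12)**2) = h + ((s**2 + h*s) + 144) = h + (144 + s**2 + h*s) = 144 + h + s**2 + h*s)
S = 66269 (S = -7 + (26515 - 1*(-39761)) = -7 + (26515 + 39761) = -7 + 66276 = 66269)
1/(X(137, 186) + S) = 1/((144 + 186 + 137*(186 + 137)) + 66269) = 1/((144 + 186 + 137*323) + 66269) = 1/((144 + 186 + 44251) + 66269) = 1/(44581 + 66269) = 1/110850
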